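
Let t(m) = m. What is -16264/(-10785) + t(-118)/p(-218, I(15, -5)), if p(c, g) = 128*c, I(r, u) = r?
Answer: 227551643/150472320 ≈ 1.5122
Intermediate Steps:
-16264/(-10785) + t(-118)/p(-218, I(15, -5)) = -16264/(-10785) - 118/(128*(-218)) = -16264*(-1/10785) - 118/(-27904) = 16264/10785 - 118*(-1/27904) = 16264/10785 + 59/13952 = 227551643/150472320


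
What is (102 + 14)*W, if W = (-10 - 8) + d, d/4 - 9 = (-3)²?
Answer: 6264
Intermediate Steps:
d = 72 (d = 36 + 4*(-3)² = 36 + 4*9 = 36 + 36 = 72)
W = 54 (W = (-10 - 8) + 72 = -18 + 72 = 54)
(102 + 14)*W = (102 + 14)*54 = 116*54 = 6264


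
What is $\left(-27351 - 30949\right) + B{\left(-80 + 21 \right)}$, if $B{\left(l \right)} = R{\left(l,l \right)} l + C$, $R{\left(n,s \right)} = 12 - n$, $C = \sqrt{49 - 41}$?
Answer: $-62489 + 2 \sqrt{2} \approx -62486.0$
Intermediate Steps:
$C = 2 \sqrt{2}$ ($C = \sqrt{8} = 2 \sqrt{2} \approx 2.8284$)
$B{\left(l \right)} = 2 \sqrt{2} + l \left(12 - l\right)$ ($B{\left(l \right)} = \left(12 - l\right) l + 2 \sqrt{2} = l \left(12 - l\right) + 2 \sqrt{2} = 2 \sqrt{2} + l \left(12 - l\right)$)
$\left(-27351 - 30949\right) + B{\left(-80 + 21 \right)} = \left(-27351 - 30949\right) + \left(2 \sqrt{2} - \left(-80 + 21\right) \left(-12 + \left(-80 + 21\right)\right)\right) = -58300 + \left(2 \sqrt{2} - - 59 \left(-12 - 59\right)\right) = -58300 + \left(2 \sqrt{2} - \left(-59\right) \left(-71\right)\right) = -58300 - \left(4189 - 2 \sqrt{2}\right) = -62489 + 2 \sqrt{2}$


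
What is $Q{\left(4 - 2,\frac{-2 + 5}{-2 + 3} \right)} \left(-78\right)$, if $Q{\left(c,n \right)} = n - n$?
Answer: $0$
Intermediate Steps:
$Q{\left(c,n \right)} = 0$
$Q{\left(4 - 2,\frac{-2 + 5}{-2 + 3} \right)} \left(-78\right) = 0 \left(-78\right) = 0$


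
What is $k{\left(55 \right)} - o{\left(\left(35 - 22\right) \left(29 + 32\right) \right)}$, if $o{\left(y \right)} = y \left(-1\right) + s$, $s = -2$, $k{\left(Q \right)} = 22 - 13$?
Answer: $804$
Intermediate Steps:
$k{\left(Q \right)} = 9$ ($k{\left(Q \right)} = 22 - 13 = 9$)
$o{\left(y \right)} = -2 - y$ ($o{\left(y \right)} = y \left(-1\right) - 2 = - y - 2 = -2 - y$)
$k{\left(55 \right)} - o{\left(\left(35 - 22\right) \left(29 + 32\right) \right)} = 9 - \left(-2 - \left(35 - 22\right) \left(29 + 32\right)\right) = 9 - \left(-2 - 13 \cdot 61\right) = 9 - \left(-2 - 793\right) = 9 - -795 = 9 + 795 = 804$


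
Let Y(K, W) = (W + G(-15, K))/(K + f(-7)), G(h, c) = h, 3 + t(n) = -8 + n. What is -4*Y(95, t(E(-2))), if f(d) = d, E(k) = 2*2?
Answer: 1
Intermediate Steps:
E(k) = 4
t(n) = -11 + n (t(n) = -3 + (-8 + n) = -11 + n)
Y(K, W) = (-15 + W)/(-7 + K) (Y(K, W) = (W - 15)/(K - 7) = (-15 + W)/(-7 + K))
-4*Y(95, t(E(-2))) = -4*(-15 + (-11 + 4))/(-7 + 95) = -4*(-15 - 7)/88 = -(-22)/22 = -4*(-1/4) = 1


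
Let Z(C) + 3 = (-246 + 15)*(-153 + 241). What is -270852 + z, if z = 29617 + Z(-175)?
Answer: -261566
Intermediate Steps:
Z(C) = -20331 (Z(C) = -3 + (-246 + 15)*(-153 + 241) = -3 - 231*88 = -3 - 20328 = -20331)
z = 9286 (z = 29617 - 20331 = 9286)
-270852 + z = -270852 + 9286 = -261566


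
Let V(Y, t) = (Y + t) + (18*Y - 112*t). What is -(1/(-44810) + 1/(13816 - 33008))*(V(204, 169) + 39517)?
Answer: 394156317/214998380 ≈ 1.8333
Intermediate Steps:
V(Y, t) = -111*t + 19*Y (V(Y, t) = (Y + t) + (-112*t + 18*Y) = -111*t + 19*Y)
-(1/(-44810) + 1/(13816 - 33008))*(V(204, 169) + 39517) = -(1/(-44810) + 1/(13816 - 33008))*((-111*169 + 19*204) + 39517) = -(-1/44810 + 1/(-19192))*((-18759 + 3876) + 39517) = -(-1/44810 - 1/19192)*(-14883 + 39517) = -(-32001)*24634/429996760 = -1*(-394156317/214998380) = 394156317/214998380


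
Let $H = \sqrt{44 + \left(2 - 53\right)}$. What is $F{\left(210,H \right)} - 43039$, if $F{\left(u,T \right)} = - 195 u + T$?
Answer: $-83989 + i \sqrt{7} \approx -83989.0 + 2.6458 i$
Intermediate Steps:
$H = i \sqrt{7}$ ($H = \sqrt{44 - 51} = \sqrt{-7} = i \sqrt{7} \approx 2.6458 i$)
$F{\left(u,T \right)} = T - 195 u$
$F{\left(210,H \right)} - 43039 = \left(i \sqrt{7} - 40950\right) - 43039 = \left(-40950 + i \sqrt{7}\right) - 43039 = -83989 + i \sqrt{7}$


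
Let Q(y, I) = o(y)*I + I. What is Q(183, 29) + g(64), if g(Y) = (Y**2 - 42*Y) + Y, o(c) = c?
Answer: 6808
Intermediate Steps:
g(Y) = Y**2 - 41*Y
Q(y, I) = I + I*y (Q(y, I) = y*I + I = I*y + I = I + I*y)
Q(183, 29) + g(64) = 29*(1 + 183) + 64*(-41 + 64) = 29*184 + 64*23 = 5336 + 1472 = 6808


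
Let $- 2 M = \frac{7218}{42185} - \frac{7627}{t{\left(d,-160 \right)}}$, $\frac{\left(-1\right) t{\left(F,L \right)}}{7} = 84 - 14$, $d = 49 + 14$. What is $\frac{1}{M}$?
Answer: $- \frac{8268260}{65056363} \approx -0.12709$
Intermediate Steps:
$d = 63$
$t{\left(F,L \right)} = -490$ ($t{\left(F,L \right)} = - 7 \left(84 - 14\right) = \left(-7\right) 70 = -490$)
$M = - \frac{65056363}{8268260}$ ($M = - \frac{\frac{7218}{42185} - \frac{7627}{-490}}{2} = - \frac{7218 \cdot \frac{1}{42185} - - \frac{7627}{490}}{2} = - \frac{\frac{7218}{42185} + \frac{7627}{490}}{2} = \left(- \frac{1}{2}\right) \frac{65056363}{4134130} = - \frac{65056363}{8268260} \approx -7.8682$)
$\frac{1}{M} = \frac{1}{- \frac{65056363}{8268260}} = - \frac{8268260}{65056363}$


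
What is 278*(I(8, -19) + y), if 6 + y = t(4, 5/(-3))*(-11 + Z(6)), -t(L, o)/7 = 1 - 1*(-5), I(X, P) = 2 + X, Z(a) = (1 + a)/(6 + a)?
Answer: 122737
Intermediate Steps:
Z(a) = (1 + a)/(6 + a)
t(L, o) = -42 (t(L, o) = -7*(1 - 1*(-5)) = -7*(1 + 5) = -7*6 = -42)
y = 863/2 (y = -6 - 42*(-11 + (1 + 6)/(6 + 6)) = -6 - 42*(-11 + 7/12) = -6 - 42*(-125/12) = -6 + 875/2 = 863/2 ≈ 431.50)
278*(I(8, -19) + y) = 278*((2 + 8) + 863/2) = 278*(10 + 863/2) = 278*(883/2) = 122737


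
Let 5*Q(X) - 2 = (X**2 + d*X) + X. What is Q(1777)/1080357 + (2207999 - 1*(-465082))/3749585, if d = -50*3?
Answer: 5057360154403/4050890401845 ≈ 1.2485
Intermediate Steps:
d = -150
Q(X) = 2/5 - 149*X/5 + X**2/5 (Q(X) = 2/5 + ((X**2 - 150*X) + X)/5 = 2/5 + (X**2 - 149*X)/5 = 2/5 + (-149*X/5 + X**2/5) = 2/5 - 149*X/5 + X**2/5)
Q(1777)/1080357 + (2207999 - 1*(-465082))/3749585 = (2/5 - 149/5*1777 + (1/5)*1777**2)/1080357 + (2207999 - 1*(-465082))/3749585 = (2/5 - 264773/5 + (1/5)*3157729)*(1/1080357) + (2207999 + 465082)*(1/3749585) = (2/5 - 264773/5 + 3157729/5)*(1/1080357) + 2673081*(1/3749585) = (2892958/5)*(1/1080357) + 2673081/3749585 = 2892958/5401785 + 2673081/3749585 = 5057360154403/4050890401845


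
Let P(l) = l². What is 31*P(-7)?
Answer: 1519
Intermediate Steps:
31*P(-7) = 31*(-7)² = 31*49 = 1519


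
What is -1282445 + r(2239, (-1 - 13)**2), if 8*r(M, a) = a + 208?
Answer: -2564789/2 ≈ -1.2824e+6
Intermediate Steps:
r(M, a) = 26 + a/8 (r(M, a) = (a + 208)/8 = (208 + a)/8 = 26 + a/8)
-1282445 + r(2239, (-1 - 13)**2) = -1282445 + (26 + (-1 - 13)**2/8) = -1282445 + (26 + (1/8)*(-14)**2) = -1282445 + (26 + (1/8)*196) = -1282445 + (26 + 49/2) = -1282445 + 101/2 = -2564789/2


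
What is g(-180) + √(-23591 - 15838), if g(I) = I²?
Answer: 32400 + 3*I*√4381 ≈ 32400.0 + 198.57*I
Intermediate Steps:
g(-180) + √(-23591 - 15838) = (-180)² + √(-23591 - 15838) = 32400 + √(-39429) = 32400 + 3*I*√4381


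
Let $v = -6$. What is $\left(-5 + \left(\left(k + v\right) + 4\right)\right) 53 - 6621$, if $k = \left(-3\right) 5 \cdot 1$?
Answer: $-7787$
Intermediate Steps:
$k = -15$ ($k = \left(-15\right) 1 = -15$)
$\left(-5 + \left(\left(k + v\right) + 4\right)\right) 53 - 6621 = \left(-5 + \left(\left(-15 - 6\right) + 4\right)\right) 53 - 6621 = \left(-5 + \left(-21 + 4\right)\right) 53 - 6621 = \left(-5 - 17\right) 53 - 6621 = \left(-22\right) 53 - 6621 = -1166 - 6621 = -7787$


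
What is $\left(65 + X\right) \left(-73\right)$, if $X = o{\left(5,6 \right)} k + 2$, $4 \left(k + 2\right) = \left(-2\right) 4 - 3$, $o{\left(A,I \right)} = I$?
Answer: $- \frac{5621}{2} \approx -2810.5$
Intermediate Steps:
$k = - \frac{19}{4}$ ($k = -2 + \frac{\left(-2\right) 4 - 3}{4} = -2 + \frac{-8 - 3}{4} = -2 + \frac{1}{4} \left(-11\right) = -2 - \frac{11}{4} = - \frac{19}{4} \approx -4.75$)
$X = - \frac{53}{2}$ ($X = 6 \left(- \frac{19}{4}\right) + 2 = - \frac{57}{2} + 2 = - \frac{53}{2} \approx -26.5$)
$\left(65 + X\right) \left(-73\right) = \left(65 - \frac{53}{2}\right) \left(-73\right) = \frac{77}{2} \left(-73\right) = - \frac{5621}{2}$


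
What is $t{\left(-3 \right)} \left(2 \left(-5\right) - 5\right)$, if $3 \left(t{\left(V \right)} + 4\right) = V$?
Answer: $75$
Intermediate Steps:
$t{\left(V \right)} = -4 + \frac{V}{3}$
$t{\left(-3 \right)} \left(2 \left(-5\right) - 5\right) = \left(-4 + \frac{1}{3} \left(-3\right)\right) \left(2 \left(-5\right) - 5\right) = \left(-4 - 1\right) \left(-10 - 5\right) = \left(-5\right) \left(-15\right) = 75$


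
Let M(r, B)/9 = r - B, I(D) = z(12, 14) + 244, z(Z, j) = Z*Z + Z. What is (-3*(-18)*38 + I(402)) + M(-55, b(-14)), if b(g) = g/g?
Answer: 1948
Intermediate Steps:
z(Z, j) = Z + Z**2 (z(Z, j) = Z**2 + Z = Z + Z**2)
b(g) = 1
I(D) = 400 (I(D) = 12*(1 + 12) + 244 = 12*13 + 244 = 156 + 244 = 400)
M(r, B) = -9*B + 9*r (M(r, B) = 9*(r - B) = -9*B + 9*r)
(-3*(-18)*38 + I(402)) + M(-55, b(-14)) = (-3*(-18)*38 + 400) + (-9*1 + 9*(-55)) = (54*38 + 400) + (-9 - 495) = (2052 + 400) - 504 = 2452 - 504 = 1948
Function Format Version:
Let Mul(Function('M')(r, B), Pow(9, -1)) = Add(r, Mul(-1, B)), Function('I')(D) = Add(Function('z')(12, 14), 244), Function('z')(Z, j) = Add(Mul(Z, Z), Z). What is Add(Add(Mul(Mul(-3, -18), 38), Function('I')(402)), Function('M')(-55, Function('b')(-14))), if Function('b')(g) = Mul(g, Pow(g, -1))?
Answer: 1948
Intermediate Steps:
Function('z')(Z, j) = Add(Z, Pow(Z, 2)) (Function('z')(Z, j) = Add(Pow(Z, 2), Z) = Add(Z, Pow(Z, 2)))
Function('b')(g) = 1
Function('I')(D) = 400 (Function('I')(D) = Add(Mul(12, Add(1, 12)), 244) = Add(Mul(12, 13), 244) = Add(156, 244) = 400)
Function('M')(r, B) = Add(Mul(-9, B), Mul(9, r)) (Function('M')(r, B) = Mul(9, Add(r, Mul(-1, B))) = Add(Mul(-9, B), Mul(9, r)))
Add(Add(Mul(Mul(-3, -18), 38), Function('I')(402)), Function('M')(-55, Function('b')(-14))) = Add(Add(Mul(Mul(-3, -18), 38), 400), Add(Mul(-9, 1), Mul(9, -55))) = Add(Add(Mul(54, 38), 400), Add(-9, -495)) = Add(Add(2052, 400), -504) = Add(2452, -504) = 1948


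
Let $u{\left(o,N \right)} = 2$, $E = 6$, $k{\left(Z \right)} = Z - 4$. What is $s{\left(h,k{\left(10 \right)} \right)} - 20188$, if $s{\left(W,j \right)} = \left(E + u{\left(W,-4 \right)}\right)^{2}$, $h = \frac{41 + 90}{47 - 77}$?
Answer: $-20124$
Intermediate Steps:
$k{\left(Z \right)} = -4 + Z$
$h = - \frac{131}{30}$ ($h = \frac{131}{-30} = 131 \left(- \frac{1}{30}\right) = - \frac{131}{30} \approx -4.3667$)
$s{\left(W,j \right)} = 64$ ($s{\left(W,j \right)} = \left(6 + 2\right)^{2} = 8^{2} = 64$)
$s{\left(h,k{\left(10 \right)} \right)} - 20188 = 64 - 20188 = -20124$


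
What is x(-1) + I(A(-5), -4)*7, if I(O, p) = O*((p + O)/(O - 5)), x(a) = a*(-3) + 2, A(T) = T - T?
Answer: 5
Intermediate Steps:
A(T) = 0
x(a) = 2 - 3*a (x(a) = -3*a + 2 = 2 - 3*a)
I(O, p) = O*(O + p)/(-5 + O) (I(O, p) = O*((O + p)/(-5 + O)) = O*(O + p)/(-5 + O))
x(-1) + I(A(-5), -4)*7 = (2 - 3*(-1)) + (0*(0 - 4)/(-5 + 0))*7 = (2 + 3) + (0*(-4)/(-5))*7 = 5 + (0*(-⅕)*(-4))*7 = 5 + 0*7 = 5 + 0 = 5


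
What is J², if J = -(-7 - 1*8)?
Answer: 225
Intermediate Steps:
J = 15 (J = -(-7 - 8) = -1*(-15) = 15)
J² = 15² = 225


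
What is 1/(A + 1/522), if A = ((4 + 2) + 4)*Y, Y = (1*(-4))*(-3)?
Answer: 522/62641 ≈ 0.0083332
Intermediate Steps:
Y = 12 (Y = -4*(-3) = 12)
A = 120 (A = ((4 + 2) + 4)*12 = (6 + 4)*12 = 10*12 = 120)
1/(A + 1/522) = 1/(120 + 1/522) = 1/(62641/522) = 522/62641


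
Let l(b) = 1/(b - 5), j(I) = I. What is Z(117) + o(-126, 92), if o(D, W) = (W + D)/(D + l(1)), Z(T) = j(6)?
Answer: 3166/505 ≈ 6.2693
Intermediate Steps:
l(b) = 1/(-5 + b)
Z(T) = 6
o(D, W) = (D + W)/(-¼ + D) (o(D, W) = (W + D)/(D + 1/(-5 + 1)) = (D + W)/(D + 1/(-4)) = (D + W)/(D - ¼) = (D + W)/(-¼ + D))
Z(117) + o(-126, 92) = 6 + 4*(-126 + 92)/(-1 + 4*(-126)) = 6 + 4*(-34)/(-1 - 504) = 6 + 4*(-34)/(-505) = 6 + 4*(-1/505)*(-34) = 6 + 136/505 = 3166/505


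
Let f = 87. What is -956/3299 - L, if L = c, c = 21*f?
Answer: -6028229/3299 ≈ -1827.3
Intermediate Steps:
c = 1827 (c = 21*87 = 1827)
L = 1827
-956/3299 - L = -956/3299 - 1*1827 = -956*1/3299 - 1827 = -956/3299 - 1827 = -6028229/3299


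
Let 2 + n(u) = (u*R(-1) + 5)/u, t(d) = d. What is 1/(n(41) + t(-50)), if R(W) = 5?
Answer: -41/1922 ≈ -0.021332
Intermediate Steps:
n(u) = -2 + (5 + 5*u)/u (n(u) = -2 + (u*5 + 5)/u = -2 + (5*u + 5)/u = -2 + (5 + 5*u)/u)
1/(n(41) + t(-50)) = 1/((3 + 5/41) - 50) = 1/(128/41 - 50) = 1/(-1922/41) = -41/1922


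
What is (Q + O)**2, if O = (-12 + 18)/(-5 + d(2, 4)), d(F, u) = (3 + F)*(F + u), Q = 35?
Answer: 776161/625 ≈ 1241.9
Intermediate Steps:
O = 6/25 (O = (-12 + 18)/(-5 + (2**2 + 3*2 + 3*4 + 2*4)) = 6/(-5 + (4 + 6 + 12 + 8)) = 6/(-5 + 30) = 6/25 ≈ 0.24000)
(Q + O)**2 = (35 + 6/25)**2 = (881/25)**2 = 776161/625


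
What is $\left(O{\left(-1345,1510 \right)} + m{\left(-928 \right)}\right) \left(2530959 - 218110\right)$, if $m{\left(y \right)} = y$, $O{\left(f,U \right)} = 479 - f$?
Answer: $2072312704$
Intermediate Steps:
$\left(O{\left(-1345,1510 \right)} + m{\left(-928 \right)}\right) \left(2530959 - 218110\right) = \left(\left(479 - -1345\right) - 928\right) \left(2530959 - 218110\right) = \left(\left(479 + 1345\right) - 928\right) 2312849 = \left(1824 - 928\right) 2312849 = 896 \cdot 2312849 = 2072312704$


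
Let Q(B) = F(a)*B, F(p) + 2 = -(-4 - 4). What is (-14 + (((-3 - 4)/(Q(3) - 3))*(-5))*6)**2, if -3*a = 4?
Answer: 0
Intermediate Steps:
a = -4/3 (a = -1/3*4 = -4/3 ≈ -1.3333)
F(p) = 6 (F(p) = -2 - (-4 - 4) = -2 - 1*(-8) = -2 + 8 = 6)
Q(B) = 6*B
(-14 + (((-3 - 4)/(Q(3) - 3))*(-5))*6)**2 = (-14 + (((-3 - 4)/(6*3 - 3))*(-5))*6)**2 = (-14 + (-7/(18 - 3)*(-5))*6)**2 = (-14 + (-7/15*(-5))*6)**2 = (-14 + (-7*1/15*(-5))*6)**2 = (-14 - 7/15*(-5)*6)**2 = (-14 + (7/3)*6)**2 = (-14 + 14)**2 = 0**2 = 0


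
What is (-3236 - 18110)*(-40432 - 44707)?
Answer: 1817377094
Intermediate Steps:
(-3236 - 18110)*(-40432 - 44707) = -21346*(-85139) = 1817377094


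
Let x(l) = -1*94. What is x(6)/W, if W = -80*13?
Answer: 47/520 ≈ 0.090385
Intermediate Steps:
x(l) = -94
W = -1040
x(6)/W = -94/(-1040) = -94*(-1/1040) = 47/520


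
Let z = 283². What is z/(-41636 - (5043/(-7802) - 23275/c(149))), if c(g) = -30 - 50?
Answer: -4998835024/2616871387 ≈ -1.9102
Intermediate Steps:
c(g) = -80
z = 80089
z/(-41636 - (5043/(-7802) - 23275/c(149))) = 80089/(-41636 - (5043/(-7802) - 23275/(-80))) = 80089/(-41636 - (5043*(-1/7802) - 23275*(-1/80))) = 80089/(-41636 - (-5043/7802 + 4655/16)) = 80089/(-41636 - 1*18118811/62416) = 80089/(-41636 - 18118811/62416) = 80089/(-2616871387/62416) = 80089*(-62416/2616871387) = -4998835024/2616871387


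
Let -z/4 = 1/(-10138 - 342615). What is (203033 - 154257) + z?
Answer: 17205880332/352753 ≈ 48776.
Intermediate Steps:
z = 4/352753 (z = -4/(-10138 - 342615) = -4/(-352753) = -4*(-1/352753) = 4/352753 ≈ 1.1339e-5)
(203033 - 154257) + z = (203033 - 154257) + 4/352753 = 48776 + 4/352753 = 17205880332/352753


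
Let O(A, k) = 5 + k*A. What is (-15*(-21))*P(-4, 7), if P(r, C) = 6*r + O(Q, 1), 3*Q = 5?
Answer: -5460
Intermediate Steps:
Q = 5/3 (Q = (⅓)*5 = 5/3 ≈ 1.6667)
O(A, k) = 5 + A*k
P(r, C) = 20/3 + 6*r (P(r, C) = 6*r + (5 + (5/3)*1) = 6*r + (5 + 5/3) = 6*r + 20/3 = 20/3 + 6*r)
(-15*(-21))*P(-4, 7) = (-15*(-21))*(20/3 + 6*(-4)) = 315*(20/3 - 24) = 315*(-52/3) = -5460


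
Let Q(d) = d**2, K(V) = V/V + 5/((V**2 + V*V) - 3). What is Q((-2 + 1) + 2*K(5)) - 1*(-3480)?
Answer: 7690569/2209 ≈ 3481.5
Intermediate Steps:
K(V) = 1 + 5/(-3 + 2*V**2) (K(V) = 1 + 5/((V**2 + V**2) - 3) = 1 + 5/(2*V**2 - 3) = 1 + 5/(-3 + 2*V**2))
Q((-2 + 1) + 2*K(5)) - 1*(-3480) = ((-2 + 1) + 2*(2*(1 + 5**2)/(-3 + 2*5**2)))**2 - 1*(-3480) = (-1 + 2*(2*(1 + 25)/(-3 + 2*25)))**2 + 3480 = (-1 + 2*(2*26/(-3 + 50)))**2 + 3480 = (-1 + 2*(2*26/47))**2 + 3480 = (-1 + 2*(2*(1/47)*26))**2 + 3480 = (-1 + 2*(52/47))**2 + 3480 = (-1 + 104/47)**2 + 3480 = (57/47)**2 + 3480 = 3249/2209 + 3480 = 7690569/2209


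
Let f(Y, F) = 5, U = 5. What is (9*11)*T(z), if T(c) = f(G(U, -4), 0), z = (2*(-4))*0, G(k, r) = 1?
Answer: 495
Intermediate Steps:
z = 0 (z = -8*0 = 0)
T(c) = 5
(9*11)*T(z) = (9*11)*5 = 99*5 = 495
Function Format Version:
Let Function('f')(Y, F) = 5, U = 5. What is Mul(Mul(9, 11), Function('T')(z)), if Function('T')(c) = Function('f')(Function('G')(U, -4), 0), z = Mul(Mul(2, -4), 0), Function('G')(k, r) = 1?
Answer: 495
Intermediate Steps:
z = 0 (z = Mul(-8, 0) = 0)
Function('T')(c) = 5
Mul(Mul(9, 11), Function('T')(z)) = Mul(Mul(9, 11), 5) = Mul(99, 5) = 495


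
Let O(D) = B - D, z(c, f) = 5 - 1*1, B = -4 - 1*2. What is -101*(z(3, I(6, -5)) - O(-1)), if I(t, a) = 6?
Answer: -909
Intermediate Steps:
B = -6 (B = -4 - 2 = -6)
z(c, f) = 4 (z(c, f) = 5 - 1 = 4)
O(D) = -6 - D
-101*(z(3, I(6, -5)) - O(-1)) = -101*(4 - (-6 - 1*(-1))) = -101*(4 - (-6 + 1)) = -101*(4 - 1*(-5)) = -101*(4 + 5) = -101*9 = -909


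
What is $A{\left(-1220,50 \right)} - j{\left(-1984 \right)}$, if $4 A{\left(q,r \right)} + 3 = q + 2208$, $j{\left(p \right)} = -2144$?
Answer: $\frac{9561}{4} \approx 2390.3$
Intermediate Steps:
$A{\left(q,r \right)} = \frac{2205}{4} + \frac{q}{4}$ ($A{\left(q,r \right)} = - \frac{3}{4} + \frac{q + 2208}{4} = - \frac{3}{4} + \frac{2208 + q}{4} = - \frac{3}{4} + \left(552 + \frac{q}{4}\right) = \frac{2205}{4} + \frac{q}{4}$)
$A{\left(-1220,50 \right)} - j{\left(-1984 \right)} = \left(\frac{2205}{4} + \frac{1}{4} \left(-1220\right)\right) - -2144 = \left(\frac{2205}{4} - 305\right) + 2144 = \frac{985}{4} + 2144 = \frac{9561}{4}$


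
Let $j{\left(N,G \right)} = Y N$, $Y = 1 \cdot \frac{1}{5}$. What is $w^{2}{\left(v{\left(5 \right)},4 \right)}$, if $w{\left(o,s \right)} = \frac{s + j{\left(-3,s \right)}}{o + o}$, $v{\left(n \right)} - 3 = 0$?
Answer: $\frac{289}{900} \approx 0.32111$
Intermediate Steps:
$Y = \frac{1}{5}$ ($Y = 1 \cdot \frac{1}{5} = \frac{1}{5} \approx 0.2$)
$v{\left(n \right)} = 3$ ($v{\left(n \right)} = 3 + 0 = 3$)
$j{\left(N,G \right)} = \frac{N}{5}$
$w{\left(o,s \right)} = \frac{- \frac{3}{5} + s}{2 o}$ ($w{\left(o,s \right)} = \frac{s + \frac{1}{5} \left(-3\right)}{o + o} = \frac{s - \frac{3}{5}}{2 o} = \left(- \frac{3}{5} + s\right) \frac{1}{2 o} = \frac{- \frac{3}{5} + s}{2 o}$)
$w^{2}{\left(v{\left(5 \right)},4 \right)} = \left(\frac{-3 + 5 \cdot 4}{10 \cdot 3}\right)^{2} = \left(\frac{1}{10} \cdot \frac{1}{3} \left(-3 + 20\right)\right)^{2} = \left(\frac{1}{10} \cdot \frac{1}{3} \cdot 17\right)^{2} = \left(\frac{17}{30}\right)^{2} = \frac{289}{900}$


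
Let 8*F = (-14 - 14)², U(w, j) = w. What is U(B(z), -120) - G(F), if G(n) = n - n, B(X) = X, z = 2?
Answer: 2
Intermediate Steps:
F = 98 (F = (-14 - 14)²/8 = (⅛)*(-28)² = (⅛)*784 = 98)
G(n) = 0
U(B(z), -120) - G(F) = 2 - 1*0 = 2 + 0 = 2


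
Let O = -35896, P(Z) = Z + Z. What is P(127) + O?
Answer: -35642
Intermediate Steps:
P(Z) = 2*Z
P(127) + O = 2*127 - 35896 = 254 - 35896 = -35642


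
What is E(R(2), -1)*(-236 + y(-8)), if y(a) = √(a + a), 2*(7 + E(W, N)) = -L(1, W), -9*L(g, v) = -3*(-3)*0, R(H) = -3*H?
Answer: 1652 - 28*I ≈ 1652.0 - 28.0*I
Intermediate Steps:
L(g, v) = 0 (L(g, v) = -(-3*(-3))*0/9 = -0 = -⅑*0 = 0)
E(W, N) = -7 (E(W, N) = -7 + (-1*0)/2 = -7 + (½)*0 = -7 + 0 = -7)
y(a) = √2*√a (y(a) = √(2*a) = √2*√a)
E(R(2), -1)*(-236 + y(-8)) = -7*(-236 + √2*√(-8)) = -7*(-236 + √2*(2*I*√2)) = -7*(-236 + 4*I) = 1652 - 28*I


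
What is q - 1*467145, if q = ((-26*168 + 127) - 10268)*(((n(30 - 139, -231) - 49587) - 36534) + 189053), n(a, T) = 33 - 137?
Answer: -1492398597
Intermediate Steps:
n(a, T) = -104
q = -1491931452 (q = ((-26*168 + 127) - 10268)*(((-104 - 49587) - 36534) + 189053) = ((-4368 + 127) - 10268)*((-49691 - 36534) + 189053) = (-4241 - 10268)*(-86225 + 189053) = -14509*102828 = -1491931452)
q - 1*467145 = -1491931452 - 1*467145 = -1491931452 - 467145 = -1492398597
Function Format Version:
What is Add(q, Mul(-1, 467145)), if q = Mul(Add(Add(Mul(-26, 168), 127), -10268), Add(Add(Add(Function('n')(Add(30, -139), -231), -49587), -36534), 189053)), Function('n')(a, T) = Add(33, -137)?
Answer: -1492398597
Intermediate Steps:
Function('n')(a, T) = -104
q = -1491931452 (q = Mul(Add(Add(Mul(-26, 168), 127), -10268), Add(Add(Add(-104, -49587), -36534), 189053)) = Mul(Add(Add(-4368, 127), -10268), Add(Add(-49691, -36534), 189053)) = Mul(Add(-4241, -10268), Add(-86225, 189053)) = Mul(-14509, 102828) = -1491931452)
Add(q, Mul(-1, 467145)) = Add(-1491931452, Mul(-1, 467145)) = Add(-1491931452, -467145) = -1492398597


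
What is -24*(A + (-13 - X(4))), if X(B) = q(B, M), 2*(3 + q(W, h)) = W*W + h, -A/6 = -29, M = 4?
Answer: -3696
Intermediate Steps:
A = 174 (A = -6*(-29) = 174)
q(W, h) = -3 + h/2 + W**2/2 (q(W, h) = -3 + (W*W + h)/2 = -3 + (W**2 + h)/2 = -3 + (h + W**2)/2 = -3 + (h/2 + W**2/2) = -3 + h/2 + W**2/2)
X(B) = -1 + B**2/2 (X(B) = -3 + (1/2)*4 + B**2/2 = -3 + 2 + B**2/2 = -1 + B**2/2)
-24*(A + (-13 - X(4))) = -24*(174 + (-13 - (-1 + (1/2)*4**2))) = -24*(174 + (-13 - (-1 + (1/2)*16))) = -24*(174 + (-13 - (-1 + 8))) = -24*(174 + (-13 - 1*7)) = -24*(174 + (-13 - 7)) = -24*(174 - 20) = -24*154 = -3696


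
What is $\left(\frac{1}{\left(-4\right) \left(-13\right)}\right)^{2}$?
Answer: $\frac{1}{2704} \approx 0.00036982$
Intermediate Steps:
$\left(\frac{1}{\left(-4\right) \left(-13\right)}\right)^{2} = \left(\frac{1}{52}\right)^{2} = \frac{1}{2704}$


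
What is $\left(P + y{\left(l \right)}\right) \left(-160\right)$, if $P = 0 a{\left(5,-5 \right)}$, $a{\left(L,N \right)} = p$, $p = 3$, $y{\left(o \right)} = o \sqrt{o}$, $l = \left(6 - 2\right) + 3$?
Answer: $- 1120 \sqrt{7} \approx -2963.2$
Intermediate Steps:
$l = 7$ ($l = 4 + 3 = 7$)
$y{\left(o \right)} = o^{\frac{3}{2}}$
$a{\left(L,N \right)} = 3$
$P = 0$ ($P = 0 \cdot 3 = 0$)
$\left(P + y{\left(l \right)}\right) \left(-160\right) = \left(0 + 7^{\frac{3}{2}}\right) \left(-160\right) = \left(0 + 7 \sqrt{7}\right) \left(-160\right) = 7 \sqrt{7} \left(-160\right) = - 1120 \sqrt{7}$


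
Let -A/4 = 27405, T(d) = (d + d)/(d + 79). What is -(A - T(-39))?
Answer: 2192361/20 ≈ 1.0962e+5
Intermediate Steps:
T(d) = 2*d/(79 + d) (T(d) = (2*d)/(79 + d) = 2*d/(79 + d))
A = -109620 (A = -4*27405 = -109620)
-(A - T(-39)) = -(-109620 - 2*(-39)/(79 - 39)) = -(-109620 - 2*(-39)/40) = -(-109620 - 1*(-39/20)) = -(-109620 + 39/20) = -1*(-2192361/20) = 2192361/20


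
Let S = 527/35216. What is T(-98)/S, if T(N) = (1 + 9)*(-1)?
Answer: -11360/17 ≈ -668.24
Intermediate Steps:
T(N) = -10 (T(N) = 10*(-1) = -10)
S = 17/1136 (S = 527*(1/35216) = 17/1136 ≈ 0.014965)
T(-98)/S = -10/17/1136 = -10*1136/17 = -11360/17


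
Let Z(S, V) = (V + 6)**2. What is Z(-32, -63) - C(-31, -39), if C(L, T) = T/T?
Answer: 3248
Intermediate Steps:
C(L, T) = 1
Z(S, V) = (6 + V)**2
Z(-32, -63) - C(-31, -39) = (6 - 63)**2 - 1*1 = (-57)**2 - 1 = 3249 - 1 = 3248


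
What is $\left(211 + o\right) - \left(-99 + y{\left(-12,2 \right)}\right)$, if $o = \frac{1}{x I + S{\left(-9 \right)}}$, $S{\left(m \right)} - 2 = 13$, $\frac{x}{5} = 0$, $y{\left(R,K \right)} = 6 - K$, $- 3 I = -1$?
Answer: $\frac{4591}{15} \approx 306.07$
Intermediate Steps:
$I = \frac{1}{3}$ ($I = \left(- \frac{1}{3}\right) \left(-1\right) = \frac{1}{3} \approx 0.33333$)
$x = 0$ ($x = 5 \cdot 0 = 0$)
$S{\left(m \right)} = 15$ ($S{\left(m \right)} = 2 + 13 = 15$)
$o = \frac{1}{15}$ ($o = \frac{1}{0 \cdot \frac{1}{3} + 15} = \frac{1}{0 + 15} = \frac{1}{15} \approx 0.066667$)
$\left(211 + o\right) - \left(-99 + y{\left(-12,2 \right)}\right) = \left(211 + \frac{1}{15}\right) + \left(99 - \left(6 - 2\right)\right) = \frac{3166}{15} + \left(99 - \left(6 - 2\right)\right) = \frac{3166}{15} + \left(99 - 4\right) = \frac{3166}{15} + 95 = \frac{4591}{15}$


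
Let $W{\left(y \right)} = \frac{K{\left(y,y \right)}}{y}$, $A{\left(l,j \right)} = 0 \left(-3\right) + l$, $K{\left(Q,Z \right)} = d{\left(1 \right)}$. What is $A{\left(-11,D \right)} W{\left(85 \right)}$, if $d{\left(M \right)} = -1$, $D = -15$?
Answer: $\frac{11}{85} \approx 0.12941$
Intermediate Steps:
$K{\left(Q,Z \right)} = -1$
$A{\left(l,j \right)} = l$ ($A{\left(l,j \right)} = 0 + l = l$)
$W{\left(y \right)} = - \frac{1}{y}$
$A{\left(-11,D \right)} W{\left(85 \right)} = - 11 \left(- \frac{1}{85}\right) = - 11 \left(\left(-1\right) \frac{1}{85}\right) = \left(-11\right) \left(- \frac{1}{85}\right) = \frac{11}{85}$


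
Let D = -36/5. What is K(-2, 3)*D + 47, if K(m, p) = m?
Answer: 307/5 ≈ 61.400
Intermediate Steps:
D = -36/5 (D = -36*⅕ = -36/5 ≈ -7.2000)
K(-2, 3)*D + 47 = -2*(-36/5) + 47 = 72/5 + 47 = 307/5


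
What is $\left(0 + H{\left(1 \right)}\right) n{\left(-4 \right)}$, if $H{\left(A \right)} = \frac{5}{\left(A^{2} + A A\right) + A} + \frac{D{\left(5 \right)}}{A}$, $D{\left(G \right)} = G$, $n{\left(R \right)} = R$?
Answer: $- \frac{80}{3} \approx -26.667$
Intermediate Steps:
$H{\left(A \right)} = \frac{5}{A} + \frac{5}{A + 2 A^{2}}$ ($H{\left(A \right)} = \frac{5}{\left(A^{2} + A A\right) + A} + \frac{5}{A} = \frac{5}{\left(A^{2} + A^{2}\right) + A} + \frac{5}{A} = \frac{5}{2 A^{2} + A} + \frac{5}{A} = \frac{5}{A + 2 A^{2}} + \frac{5}{A} = \frac{5}{A} + \frac{5}{A + 2 A^{2}}$)
$\left(0 + H{\left(1 \right)}\right) n{\left(-4 \right)} = \left(0 + \frac{10 \left(1 + 1\right)}{1 \left(1 + 2 \cdot 1\right)}\right) \left(-4\right) = \left(0 + 10 \cdot 1 \frac{1}{1 + 2} \cdot 2\right) \left(-4\right) = \left(0 + 10 \cdot 1 \cdot \frac{1}{3} \cdot 2\right) \left(-4\right) = \left(0 + \frac{20}{3}\right) \left(-4\right) = \frac{20}{3} \left(-4\right) = - \frac{80}{3}$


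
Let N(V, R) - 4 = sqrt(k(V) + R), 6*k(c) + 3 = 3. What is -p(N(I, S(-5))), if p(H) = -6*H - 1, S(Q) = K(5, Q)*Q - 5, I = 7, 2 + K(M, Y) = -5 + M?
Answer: 25 + 6*sqrt(5) ≈ 38.416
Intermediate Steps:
k(c) = 0 (k(c) = -1/2 + (1/6)*3 = -1/2 + 1/2 = 0)
K(M, Y) = -7 + M (K(M, Y) = -2 + (-5 + M) = -7 + M)
S(Q) = -5 - 2*Q (S(Q) = (-7 + 5)*Q - 5 = -2*Q - 5 = -5 - 2*Q)
N(V, R) = 4 + sqrt(R) (N(V, R) = 4 + sqrt(0 + R) = 4 + sqrt(R))
p(H) = -1 - 6*H
-p(N(I, S(-5))) = -(-1 - 6*(4 + sqrt(-5 - 2*(-5)))) = -(-1 - 6*(4 + sqrt(-5 + 10))) = -(-1 - 6*(4 + sqrt(5))) = -(-1 + (-24 - 6*sqrt(5))) = -(-25 - 6*sqrt(5)) = 25 + 6*sqrt(5)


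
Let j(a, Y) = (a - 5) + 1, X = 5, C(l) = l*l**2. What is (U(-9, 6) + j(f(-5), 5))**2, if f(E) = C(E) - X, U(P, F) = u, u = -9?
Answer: 20449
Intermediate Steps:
U(P, F) = -9
C(l) = l**3
f(E) = -5 + E**3 (f(E) = E**3 - 1*5 = E**3 - 5 = -5 + E**3)
j(a, Y) = -4 + a (j(a, Y) = (-5 + a) + 1 = -4 + a)
(U(-9, 6) + j(f(-5), 5))**2 = (-9 + (-4 + (-5 + (-5)**3)))**2 = (-9 + (-4 + (-5 - 125)))**2 = (-9 + (-4 - 130))**2 = (-9 - 134)**2 = (-143)**2 = 20449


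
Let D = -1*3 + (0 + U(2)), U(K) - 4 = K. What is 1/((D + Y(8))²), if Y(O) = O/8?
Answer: 1/16 ≈ 0.062500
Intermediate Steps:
Y(O) = O/8 (Y(O) = O*(⅛) = O/8)
U(K) = 4 + K
D = 3 (D = -1*3 + (0 + (4 + 2)) = -3 + (0 + 6) = -3 + 6 = 3)
1/((D + Y(8))²) = 1/((3 + (⅛)*8)²) = 1/((3 + 1)²) = 1/(4²) = 1/16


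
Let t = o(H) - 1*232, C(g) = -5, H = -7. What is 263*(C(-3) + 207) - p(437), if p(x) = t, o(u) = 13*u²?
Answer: 52721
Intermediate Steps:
t = 405 (t = 13*(-7)² - 1*232 = 13*49 - 232 = 637 - 232 = 405)
p(x) = 405
263*(C(-3) + 207) - p(437) = 263*(-5 + 207) - 1*405 = 263*202 - 405 = 53126 - 405 = 52721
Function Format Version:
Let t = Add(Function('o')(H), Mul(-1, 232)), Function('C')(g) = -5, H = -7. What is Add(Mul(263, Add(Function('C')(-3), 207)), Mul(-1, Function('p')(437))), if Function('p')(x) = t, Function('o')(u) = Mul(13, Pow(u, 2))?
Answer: 52721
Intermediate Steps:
t = 405 (t = Add(Mul(13, Pow(-7, 2)), Mul(-1, 232)) = Add(Mul(13, 49), -232) = Add(637, -232) = 405)
Function('p')(x) = 405
Add(Mul(263, Add(Function('C')(-3), 207)), Mul(-1, Function('p')(437))) = Add(Mul(263, Add(-5, 207)), Mul(-1, 405)) = Add(Mul(263, 202), -405) = Add(53126, -405) = 52721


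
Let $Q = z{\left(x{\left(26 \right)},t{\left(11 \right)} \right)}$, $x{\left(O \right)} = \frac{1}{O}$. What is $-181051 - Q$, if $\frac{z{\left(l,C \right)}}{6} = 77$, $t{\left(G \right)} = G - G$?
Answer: $-181513$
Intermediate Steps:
$t{\left(G \right)} = 0$
$z{\left(l,C \right)} = 462$ ($z{\left(l,C \right)} = 6 \cdot 77 = 462$)
$Q = 462$
$-181051 - Q = -181051 - 462 = -181513$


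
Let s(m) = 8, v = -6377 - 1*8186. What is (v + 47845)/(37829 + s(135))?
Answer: 33282/37837 ≈ 0.87961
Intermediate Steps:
v = -14563 (v = -6377 - 8186 = -14563)
(v + 47845)/(37829 + s(135)) = (-14563 + 47845)/(37829 + 8) = 33282/37837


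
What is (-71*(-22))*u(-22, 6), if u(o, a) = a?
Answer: 9372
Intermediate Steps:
(-71*(-22))*u(-22, 6) = -71*(-22)*6 = 1562*6 = 9372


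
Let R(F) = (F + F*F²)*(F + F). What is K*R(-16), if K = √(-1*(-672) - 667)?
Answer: 131584*√5 ≈ 2.9423e+5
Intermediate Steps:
K = √5 (K = √(672 - 667) = √5 ≈ 2.2361)
R(F) = 2*F*(F + F³) (R(F) = (F + F³)*(2*F) = 2*F*(F + F³))
K*R(-16) = √5*(2*(-16)²*(1 + (-16)²)) = √5*(2*256*(1 + 256)) = √5*(2*256*257) = √5*131584 = 131584*√5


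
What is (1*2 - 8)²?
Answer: 36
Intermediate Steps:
(1*2 - 8)² = (2 - 8)² = (-6)² = 36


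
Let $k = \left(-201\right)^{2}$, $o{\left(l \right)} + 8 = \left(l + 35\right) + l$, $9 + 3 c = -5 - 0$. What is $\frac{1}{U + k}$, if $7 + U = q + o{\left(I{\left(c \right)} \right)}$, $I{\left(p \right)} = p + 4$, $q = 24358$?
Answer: $\frac{3}{194333} \approx 1.5437 \cdot 10^{-5}$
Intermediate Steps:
$c = - \frac{14}{3}$ ($c = -3 + \frac{-5 - 0}{3} = -3 + \frac{-5 + 0}{3} = -3 + \frac{1}{3} \left(-5\right) = -3 - \frac{5}{3} = - \frac{14}{3} \approx -4.6667$)
$I{\left(p \right)} = 4 + p$
$o{\left(l \right)} = 27 + 2 l$ ($o{\left(l \right)} = -8 + \left(\left(l + 35\right) + l\right) = -8 + \left(\left(35 + l\right) + l\right) = -8 + \left(35 + 2 l\right) = 27 + 2 l$)
$k = 40401$
$U = \frac{73130}{3}$ ($U = -7 + \left(24358 + \left(27 + 2 \left(4 - \frac{14}{3}\right)\right)\right) = -7 + \left(24358 + \left(27 + 2 \left(- \frac{2}{3}\right)\right)\right) = -7 + \left(24358 + \left(27 - \frac{4}{3}\right)\right) = -7 + \left(24358 + \frac{77}{3}\right) = -7 + \frac{73151}{3} = \frac{73130}{3} \approx 24377.0$)
$\frac{1}{U + k} = \frac{1}{\frac{73130}{3} + 40401} = \frac{1}{\frac{194333}{3}} = \frac{3}{194333}$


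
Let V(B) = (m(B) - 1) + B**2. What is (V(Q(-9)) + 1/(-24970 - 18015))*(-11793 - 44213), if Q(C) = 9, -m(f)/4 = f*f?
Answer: 587410026046/42985 ≈ 1.3665e+7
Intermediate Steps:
m(f) = -4*f**2 (m(f) = -4*f*f = -4*f**2)
V(B) = -1 - 3*B**2 (V(B) = (-4*B**2 - 1) + B**2 = (-1 - 4*B**2) + B**2 = -1 - 3*B**2)
(V(Q(-9)) + 1/(-24970 - 18015))*(-11793 - 44213) = ((-1 - 3*9**2) + 1/(-24970 - 18015))*(-11793 - 44213) = ((-1 - 3*81) + 1/(-42985))*(-56006) = ((-1 - 243) - 1/42985)*(-56006) = (-244 - 1/42985)*(-56006) = -10488341/42985*(-56006) = 587410026046/42985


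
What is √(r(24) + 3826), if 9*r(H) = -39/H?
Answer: √550918/12 ≈ 61.853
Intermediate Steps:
r(H) = -13/(3*H) (r(H) = (-39/H)/9 = -13/(3*H))
√(r(24) + 3826) = √(-13/3/24 + 3826) = √(-13/3*1/24 + 3826) = √(-13/72 + 3826) = √(275459/72) = √550918/12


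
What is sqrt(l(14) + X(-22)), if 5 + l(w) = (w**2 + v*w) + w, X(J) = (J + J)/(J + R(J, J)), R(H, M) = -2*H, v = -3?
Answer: sqrt(161) ≈ 12.689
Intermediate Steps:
X(J) = -2 (X(J) = (J + J)/(J - 2*J) = (2*J)/((-J)) = (2*J)*(-1/J) = -2)
l(w) = -5 + w**2 - 2*w (l(w) = -5 + ((w**2 - 3*w) + w) = -5 + (w**2 - 2*w) = -5 + w**2 - 2*w)
sqrt(l(14) + X(-22)) = sqrt((-5 + 14**2 - 2*14) - 2) = sqrt((-5 + 196 - 28) - 2) = sqrt(163 - 2) = sqrt(161)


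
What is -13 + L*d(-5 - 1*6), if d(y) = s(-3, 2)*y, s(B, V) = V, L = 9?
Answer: -211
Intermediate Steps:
d(y) = 2*y
-13 + L*d(-5 - 1*6) = -13 + 9*(2*(-5 - 1*6)) = -13 + 9*(2*(-5 - 6)) = -13 + 9*(2*(-11)) = -13 + 9*(-22) = -13 - 198 = -211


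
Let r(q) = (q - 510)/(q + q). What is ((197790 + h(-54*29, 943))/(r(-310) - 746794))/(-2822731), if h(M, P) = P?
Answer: 6160723/65347840074863 ≈ 9.4276e-8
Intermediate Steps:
r(q) = (-510 + q)/(2*q) (r(q) = (-510 + q)/((2*q)) = (-510 + q)*(1/(2*q)) = (-510 + q)/(2*q))
((197790 + h(-54*29, 943))/(r(-310) - 746794))/(-2822731) = ((197790 + 943)/((½)*(-510 - 310)/(-310) - 746794))/(-2822731) = (198733/((½)*(-1/310)*(-820) - 746794))*(-1/2822731) = (198733/(41/31 - 746794))*(-1/2822731) = (198733/(-23150573/31))*(-1/2822731) = (198733*(-31/23150573))*(-1/2822731) = -6160723/23150573*(-1/2822731) = 6160723/65347840074863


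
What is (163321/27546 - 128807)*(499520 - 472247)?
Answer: -32254452550391/9182 ≈ -3.5128e+9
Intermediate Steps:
(163321/27546 - 128807)*(499520 - 472247) = (163321*(1/27546) - 128807)*27273 = (163321/27546 - 128807)*27273 = -3547954301/27546*27273 = -32254452550391/9182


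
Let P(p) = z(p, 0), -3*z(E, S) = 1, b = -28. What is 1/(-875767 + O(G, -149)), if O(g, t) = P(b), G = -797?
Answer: -3/2627302 ≈ -1.1419e-6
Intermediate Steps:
z(E, S) = -⅓ (z(E, S) = -⅓*1 = -⅓)
P(p) = -⅓
O(g, t) = -⅓
1/(-875767 + O(G, -149)) = 1/(-875767 - ⅓) = 1/(-2627302/3) = -3/2627302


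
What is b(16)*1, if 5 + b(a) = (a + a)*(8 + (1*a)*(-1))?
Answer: -261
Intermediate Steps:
b(a) = -5 + 2*a*(8 - a) (b(a) = -5 + (a + a)*(8 + (1*a)*(-1)) = -5 + (2*a)*(8 + a*(-1)) = -5 + (2*a)*(8 - a) = -5 + 2*a*(8 - a))
b(16)*1 = (-5 - 2*16**2 + 16*16)*1 = (-5 - 2*256 + 256)*1 = (-5 - 512 + 256)*1 = -261*1 = -261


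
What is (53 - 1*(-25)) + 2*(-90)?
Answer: -102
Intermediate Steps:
(53 - 1*(-25)) + 2*(-90) = (53 + 25) - 180 = 78 - 180 = -102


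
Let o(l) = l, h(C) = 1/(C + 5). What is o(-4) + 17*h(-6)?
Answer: -21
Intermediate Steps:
h(C) = 1/(5 + C)
o(-4) + 17*h(-6) = -4 + 17/(5 - 6) = -4 + 17/(-1) = -4 + 17*(-1) = -4 - 17 = -21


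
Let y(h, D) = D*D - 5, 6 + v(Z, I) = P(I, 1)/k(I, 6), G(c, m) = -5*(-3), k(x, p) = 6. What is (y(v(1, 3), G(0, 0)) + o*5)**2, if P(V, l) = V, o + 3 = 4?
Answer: 50625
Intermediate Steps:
o = 1 (o = -3 + 4 = 1)
G(c, m) = 15
v(Z, I) = -6 + I/6
y(h, D) = -5 + D**2 (y(h, D) = D**2 - 5 = -5 + D**2)
(y(v(1, 3), G(0, 0)) + o*5)**2 = ((-5 + 15**2) + 1*5)**2 = ((-5 + 225) + 5)**2 = (220 + 5)**2 = 225**2 = 50625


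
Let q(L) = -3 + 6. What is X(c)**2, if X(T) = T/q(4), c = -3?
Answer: 1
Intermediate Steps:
q(L) = 3
X(T) = T/3
X(c)**2 = ((1/3)*(-3))**2 = (-1)**2 = 1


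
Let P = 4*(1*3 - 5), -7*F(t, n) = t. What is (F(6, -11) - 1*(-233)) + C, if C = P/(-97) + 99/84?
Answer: 633925/2716 ≈ 233.40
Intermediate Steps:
F(t, n) = -t/7
P = -8 (P = 4*(3 - 5) = 4*(-2) = -8)
C = 3425/2716 (C = -8/(-97) + 99/84 = -8*(-1/97) + 99*(1/84) = 8/97 + 33/28 = 3425/2716 ≈ 1.2610)
(F(6, -11) - 1*(-233)) + C = (-⅐*6 - 1*(-233)) + 3425/2716 = (-6/7 + 233) + 3425/2716 = 1625/7 + 3425/2716 = 633925/2716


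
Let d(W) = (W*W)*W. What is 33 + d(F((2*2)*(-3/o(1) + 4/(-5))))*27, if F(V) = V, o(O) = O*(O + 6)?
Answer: -135973221/42875 ≈ -3171.4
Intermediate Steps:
o(O) = O*(6 + O)
d(W) = W**3 (d(W) = W**2*W = W**3)
33 + d(F((2*2)*(-3/o(1) + 4/(-5))))*27 = 33 + ((2*2)*(-3/(6 + 1) + 4/(-5)))**3*27 = 33 + (4*(-3/(1*7) + 4*(-1/5)))**3*27 = 33 + (4*(-3/7 - 4/5))**3*27 = 33 + (4*(-43/35))**3*27 = 33 + (-172/35)**3*27 = 33 - 5088448/42875*27 = 33 - 137388096/42875 = -135973221/42875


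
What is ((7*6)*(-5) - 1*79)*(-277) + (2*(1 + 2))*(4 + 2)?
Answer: 80089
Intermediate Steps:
((7*6)*(-5) - 1*79)*(-277) + (2*(1 + 2))*(4 + 2) = (42*(-5) - 79)*(-277) + (2*3)*6 = (-210 - 79)*(-277) + 6*6 = -289*(-277) + 36 = 80053 + 36 = 80089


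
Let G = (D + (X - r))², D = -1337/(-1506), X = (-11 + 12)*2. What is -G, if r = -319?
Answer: -234995166169/2268036 ≈ -1.0361e+5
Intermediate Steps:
X = 2 (X = 1*2 = 2)
D = 1337/1506 (D = -1337*(-1/1506) = 1337/1506 ≈ 0.88778)
G = 234995166169/2268036 (G = (1337/1506 + (2 - 1*(-319)))² = (1337/1506 + (2 + 319))² = (1337/1506 + 321)² = (484763/1506)² = 234995166169/2268036 ≈ 1.0361e+5)
-G = -1*234995166169/2268036 = -234995166169/2268036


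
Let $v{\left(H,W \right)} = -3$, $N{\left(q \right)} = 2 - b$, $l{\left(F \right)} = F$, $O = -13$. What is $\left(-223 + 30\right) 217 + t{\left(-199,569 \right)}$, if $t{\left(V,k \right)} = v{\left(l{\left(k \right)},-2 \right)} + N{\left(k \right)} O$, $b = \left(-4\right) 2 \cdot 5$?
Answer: $-42430$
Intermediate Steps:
$b = -40$ ($b = \left(-8\right) 5 = -40$)
$N{\left(q \right)} = 42$ ($N{\left(q \right)} = 2 - -40 = 2 + 40 = 42$)
$t{\left(V,k \right)} = -549$ ($t{\left(V,k \right)} = -3 + 42 \left(-13\right) = -3 - 546 = -549$)
$\left(-223 + 30\right) 217 + t{\left(-199,569 \right)} = \left(-223 + 30\right) 217 - 549 = \left(-193\right) 217 - 549 = -41881 - 549 = -42430$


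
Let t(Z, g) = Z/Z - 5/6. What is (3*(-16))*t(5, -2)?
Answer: -8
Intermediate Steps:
t(Z, g) = ⅙ (t(Z, g) = 1 - 5*⅙ = 1 - ⅚ = ⅙)
(3*(-16))*t(5, -2) = (3*(-16))*(⅙) = -48*⅙ = -8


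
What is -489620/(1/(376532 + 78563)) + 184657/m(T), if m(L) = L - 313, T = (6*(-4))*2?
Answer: -80439324802557/361 ≈ -2.2282e+11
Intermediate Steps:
T = -48 (T = -24*2 = -48)
m(L) = -313 + L
-489620/(1/(376532 + 78563)) + 184657/m(T) = -489620/(1/(376532 + 78563)) + 184657/(-313 - 48) = -489620/(1/455095) + 184657/(-361) = -489620/1/455095 + 184657*(-1/361) = -489620*455095 - 184657/361 = -222823613900 - 184657/361 = -80439324802557/361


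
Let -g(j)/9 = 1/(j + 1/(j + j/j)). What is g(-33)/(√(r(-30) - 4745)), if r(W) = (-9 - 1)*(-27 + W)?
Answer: -288*I*√167/882595 ≈ -0.0042169*I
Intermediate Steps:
r(W) = 270 - 10*W (r(W) = -10*(-27 + W) = 270 - 10*W)
g(j) = -9/(j + 1/(1 + j)) (g(j) = -9/(j + 1/(j + j/j)) = -9/(j + 1/(j + 1)) = -9/(j + 1/(1 + j)))
g(-33)/(√(r(-30) - 4745)) = (9*(-1 - 1*(-33))/(1 - 33 + (-33)²))/(√((270 - 10*(-30)) - 4745)) = (9*(-1 + 33)/(1 - 33 + 1089))/(√((270 + 300) - 4745)) = (9*32/1057)/(√(570 - 4745)) = (9*(1/1057)*32)/(√(-4175)) = 288/(1057*((5*I*√167))) = 288*(-I*√167/835)/1057 = -288*I*√167/882595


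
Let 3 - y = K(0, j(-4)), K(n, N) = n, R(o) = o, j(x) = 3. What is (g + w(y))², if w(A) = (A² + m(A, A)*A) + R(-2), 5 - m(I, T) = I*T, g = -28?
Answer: 1089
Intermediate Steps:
m(I, T) = 5 - I*T
y = 3 (y = 3 - 1*0 = 3 + 0 = 3)
w(A) = -2 + A² + A*(5 - A²) (w(A) = (A² + (5 - A*A)*A) - 2 = (A² + (5 - A²)*A) - 2 = (A² + A*(5 - A²)) - 2 = -2 + A² + A*(5 - A²))
(g + w(y))² = (-28 + (-2 + 3² - 1*3*(-5 + 3²)))² = (-28 + (-2 + 9 - 1*3*(-5 + 9)))² = (-28 + (-2 + 9 - 1*3*4))² = (-28 + (-2 + 9 - 12))² = (-28 - 5)² = (-33)² = 1089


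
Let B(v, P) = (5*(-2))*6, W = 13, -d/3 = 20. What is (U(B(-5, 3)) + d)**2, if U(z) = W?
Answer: 2209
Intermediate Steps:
d = -60 (d = -3*20 = -60)
B(v, P) = -60 (B(v, P) = -10*6 = -60)
U(z) = 13
(U(B(-5, 3)) + d)**2 = (13 - 60)**2 = (-47)**2 = 2209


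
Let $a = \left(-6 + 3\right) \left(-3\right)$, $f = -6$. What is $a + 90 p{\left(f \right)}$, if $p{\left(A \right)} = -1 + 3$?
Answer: $189$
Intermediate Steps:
$p{\left(A \right)} = 2$
$a = 9$ ($a = \left(-3\right) \left(-3\right) = 9$)
$a + 90 p{\left(f \right)} = 9 + 90 \cdot 2 = 9 + 180 = 189$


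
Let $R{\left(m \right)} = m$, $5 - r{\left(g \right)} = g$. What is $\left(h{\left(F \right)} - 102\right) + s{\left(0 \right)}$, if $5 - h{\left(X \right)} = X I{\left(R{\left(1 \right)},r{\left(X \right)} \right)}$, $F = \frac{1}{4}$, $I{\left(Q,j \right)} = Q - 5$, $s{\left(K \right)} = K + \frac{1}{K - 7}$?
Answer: $- \frac{673}{7} \approx -96.143$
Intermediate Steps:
$r{\left(g \right)} = 5 - g$
$s{\left(K \right)} = K + \frac{1}{-7 + K}$
$I{\left(Q,j \right)} = -5 + Q$
$F = \frac{1}{4} \approx 0.25$
$h{\left(X \right)} = 5 + 4 X$ ($h{\left(X \right)} = 5 - X \left(-5 + 1\right) = 5 - X \left(-4\right) = 5 - - 4 X = 5 + 4 X$)
$\left(h{\left(F \right)} - 102\right) + s{\left(0 \right)} = \left(\left(5 + 4 \cdot \frac{1}{4}\right) - 102\right) + \frac{1 + 0^{2} - 0}{-7 + 0} = \left(\left(5 + 1\right) - 102\right) + \frac{1 + 0 + 0}{-7} = \left(6 - 102\right) - \frac{1}{7} = -96 - \frac{1}{7} = - \frac{673}{7}$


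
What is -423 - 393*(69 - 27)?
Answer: -16929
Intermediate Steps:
-423 - 393*(69 - 27) = -423 - 393*42 = -423 - 16506 = -16929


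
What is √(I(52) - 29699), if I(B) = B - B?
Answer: I*√29699 ≈ 172.33*I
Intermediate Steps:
I(B) = 0
√(I(52) - 29699) = √(0 - 29699) = √(-29699) = I*√29699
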